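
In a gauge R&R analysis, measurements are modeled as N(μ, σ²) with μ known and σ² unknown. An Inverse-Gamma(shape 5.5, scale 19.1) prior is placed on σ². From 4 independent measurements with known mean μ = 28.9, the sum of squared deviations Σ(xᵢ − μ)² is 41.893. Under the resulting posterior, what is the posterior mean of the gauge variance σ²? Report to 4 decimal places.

With known mean μ and an Inverse-Gamma(α, β) prior on σ², the Normal likelihood is conjugate: posterior is Inv-Gamma(α + n/2, β + Σ(xᵢ−μ)²/2).
Posterior: Inv-Gamma(5.5 + 4/2, 19.1 + 41.893/2) = Inv-Gamma(7.50, 40.0465).
E[σ²|data] = β/(α−1) = 40.0465/6.50 = 6.1610.

6.1610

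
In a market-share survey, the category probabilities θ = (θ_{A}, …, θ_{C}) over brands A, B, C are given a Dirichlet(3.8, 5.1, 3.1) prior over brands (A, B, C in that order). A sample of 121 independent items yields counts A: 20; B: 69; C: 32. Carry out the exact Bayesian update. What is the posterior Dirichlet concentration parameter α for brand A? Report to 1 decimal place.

23.8

The Dirichlet prior is conjugate to the Multinomial likelihood: each posterior αⱼ = prior αⱼ + observed count nⱼ.
Posterior concentration: (23.8, 74.1, 35.1), total = 133.0.
α_{A} = 3.8 + 20 = 23.8.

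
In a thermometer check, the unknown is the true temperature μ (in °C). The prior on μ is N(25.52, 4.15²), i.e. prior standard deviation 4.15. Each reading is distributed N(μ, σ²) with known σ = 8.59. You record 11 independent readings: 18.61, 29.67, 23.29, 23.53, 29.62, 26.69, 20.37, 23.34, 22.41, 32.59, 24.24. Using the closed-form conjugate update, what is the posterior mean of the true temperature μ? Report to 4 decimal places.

25.1039

For Normal data with known variance σ², a Normal(μ₀, σ₀²) prior on μ is conjugate. Posterior precision = 1/σ₀² + n/σ²; posterior mean is the precision-weighted average of μ₀ and x̄.
Σxᵢ = 18.61 + 29.67 + 23.29 + 23.53 + 29.62 + 26.69 + 20.37 + 23.34 + 22.41 + 32.59 + 24.24 = 274.36, so n·x̄ = 274.36.
σ₀² = 4.15² = 17.2225, σ² = 8.59² = 73.7881; σ² + n·σ₀² = 73.7881 + 11·17.2225 = 263.2356.
Posterior mean = (μ₀/σ₀² + n·x̄/σ²)/(1/σ₀² + n/σ²) = (σ²·μ₀ + σ₀²·n·x̄)/(σ² + n·σ₀²) = (73.7881·25.52 + 17.2225·274.36)/263.2356 = 6608.237412/263.2356 = 25.1039.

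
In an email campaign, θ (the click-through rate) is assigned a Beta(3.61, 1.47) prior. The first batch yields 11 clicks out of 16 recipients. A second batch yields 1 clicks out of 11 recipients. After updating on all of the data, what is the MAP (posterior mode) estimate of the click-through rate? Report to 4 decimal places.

0.4857

The Beta prior is conjugate to a Binomial/Bernoulli likelihood; the update adds successes to α and failures to β.
After batch 1: Beta(3.61+11, 1.47+5) = Beta(14.61, 6.47).
After batch 2: Beta(14.61+1, 6.47+10) = Beta(15.61, 16.47).
Mode of Beta(a,b) for a,b>1 is (a−1)/(a+b−2) = 14.61/30.08 = 0.4857.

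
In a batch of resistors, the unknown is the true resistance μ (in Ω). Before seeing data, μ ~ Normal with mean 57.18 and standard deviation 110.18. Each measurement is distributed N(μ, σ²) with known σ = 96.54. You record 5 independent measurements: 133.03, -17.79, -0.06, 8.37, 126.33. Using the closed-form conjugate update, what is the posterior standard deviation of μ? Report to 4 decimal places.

40.1980

For Normal data with known variance σ², a Normal(μ₀, σ₀²) prior on μ is conjugate. Posterior precision = 1/σ₀² + n/σ²; posterior mean is the precision-weighted average of μ₀ and x̄.
σ₀² = 110.18² = 12139.6324, σ² = 96.54² = 9319.9716; σ² + n·σ₀² = 9319.9716 + 5·12139.6324 = 70018.1336.
Posterior precision = 1/σ₀² + n/σ² = 1/12139.6324 + 5/9319.9716 = (σ² + n·σ₀²)/(σ₀²σ²) = 70018.1336/(12139.6324·9319.9716); posterior variance σₙ² = σ₀²σ²/(σ² + n·σ₀²) = 12139.6324·9319.9716/70018.1336 = 1615.881821.
Posterior SD = √σₙ² = √(12139.6324·9319.9716/70018.1336) = 40.1980.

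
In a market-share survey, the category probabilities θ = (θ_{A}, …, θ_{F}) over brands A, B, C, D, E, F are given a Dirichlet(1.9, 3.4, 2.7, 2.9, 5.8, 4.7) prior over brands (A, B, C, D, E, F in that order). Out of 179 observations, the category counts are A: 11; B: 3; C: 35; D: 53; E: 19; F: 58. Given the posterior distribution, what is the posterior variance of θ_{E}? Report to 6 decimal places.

0.000538

The Dirichlet prior is conjugate to the Multinomial likelihood: each posterior αⱼ = prior αⱼ + observed count nⱼ.
Posterior concentration: (12.9, 6.4, 37.7, 55.9, 24.8, 62.7), total = 200.4.
Var[θ_j] = α_j(Σα−α_j)/((Σα)²(Σα+1)) = 24.8·175.6/(200.4²·201.4) = 0.000538.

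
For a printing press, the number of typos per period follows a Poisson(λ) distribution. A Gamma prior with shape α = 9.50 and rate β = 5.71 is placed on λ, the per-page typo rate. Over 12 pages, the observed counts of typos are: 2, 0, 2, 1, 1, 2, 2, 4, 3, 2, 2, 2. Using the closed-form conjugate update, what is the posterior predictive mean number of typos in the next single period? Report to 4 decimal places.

1.8351

With a Gamma(shape α, rate β) prior, the Poisson likelihood is conjugate: the posterior is Gamma(α + ΣXᵢ, β + n).
Sum of counts S = 23 over n = 12 pages.
Posterior: Gamma(α+S, β+n) = Gamma(9.50+23, 5.71+12) = Gamma(32.50, 17.71).
The predictive distribution for one future period is NegBinom with mean α/β = 1.8351.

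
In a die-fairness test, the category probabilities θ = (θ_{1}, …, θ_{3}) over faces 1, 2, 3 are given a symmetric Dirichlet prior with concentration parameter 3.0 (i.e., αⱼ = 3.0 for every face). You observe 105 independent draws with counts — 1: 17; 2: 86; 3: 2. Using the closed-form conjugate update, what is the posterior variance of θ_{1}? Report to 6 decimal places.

0.001258

The Dirichlet prior is conjugate to the Multinomial likelihood: each posterior αⱼ = prior αⱼ + observed count nⱼ.
Posterior concentration: (20.0, 89.0, 5.0), total = 114.0.
Var[θ_j] = α_j(Σα−α_j)/((Σα)²(Σα+1)) = 20.0·94.0/(114.0²·115.0) = 0.001258.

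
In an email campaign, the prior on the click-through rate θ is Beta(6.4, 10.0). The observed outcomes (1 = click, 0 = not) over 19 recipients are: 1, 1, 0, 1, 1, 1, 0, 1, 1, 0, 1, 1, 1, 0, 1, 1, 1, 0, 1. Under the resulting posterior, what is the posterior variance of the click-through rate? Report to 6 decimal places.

0.006708

The Beta prior is conjugate to a Binomial/Bernoulli likelihood; the update adds successes to α and failures to β.
Posterior: Beta(α+k, β+n−k) = Beta(6.4+14, 10.0+5) = Beta(20.4, 15.0).
Var = αβ/((α+β)²(α+β+1)) = 20.4·15.0/(35.4²·36.4) = 0.006708.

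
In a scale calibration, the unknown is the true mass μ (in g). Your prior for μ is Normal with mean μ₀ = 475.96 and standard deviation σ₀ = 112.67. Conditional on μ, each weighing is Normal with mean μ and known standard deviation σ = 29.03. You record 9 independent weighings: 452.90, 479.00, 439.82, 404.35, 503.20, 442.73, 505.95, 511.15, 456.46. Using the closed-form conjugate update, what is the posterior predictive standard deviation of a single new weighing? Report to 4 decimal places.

For Normal data with known variance σ², a Normal(μ₀, σ₀²) prior on μ is conjugate. Posterior precision = 1/σ₀² + n/σ²; posterior mean is the precision-weighted average of μ₀ and x̄.
σ₀² = 112.67² = 12694.5289, σ² = 29.03² = 842.7409; σ² + n·σ₀² = 842.7409 + 9·12694.5289 = 115093.501.
Posterior precision = 1/σ₀² + n/σ² = 1/12694.5289 + 9/842.7409 = (σ² + n·σ₀²)/(σ₀²σ²) = 115093.501/(12694.5289·842.7409); posterior variance σₙ² = σ₀²σ²/(σ² + n·σ₀²) = 12694.5289·842.7409/115093.501 = 92.952240.
Predictive variance for one new observation = σₙ² + σ² = 12694.5289·842.7409/115093.501 + 842.7409 = σ²·(σ₀² + 115093.501)/115093.501 = 842.7409·127788.0299/115093.501 = 935.693140; SD = √(842.7409·127788.0299/115093.501) = 30.5891.

30.5891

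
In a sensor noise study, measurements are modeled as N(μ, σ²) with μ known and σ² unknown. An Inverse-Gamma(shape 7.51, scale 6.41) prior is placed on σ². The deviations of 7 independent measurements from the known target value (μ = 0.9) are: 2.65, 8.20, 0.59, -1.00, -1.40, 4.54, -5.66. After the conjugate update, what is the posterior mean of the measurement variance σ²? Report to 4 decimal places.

With known mean μ and an Inverse-Gamma(α, β) prior on σ², the Normal likelihood is conjugate: posterior is Inv-Gamma(α + n/2, β + Σ(xᵢ−μ)²/2).
Σ(xᵢ−μ)² = (2.65)² + (8.20)² + (0.59)² + (-1.00)² + (-1.40)² + (4.54)² + (-5.66)² = 130.2178.
Posterior: Inv-Gamma(7.51 + 7/2, 6.41 + 130.2178/2) = Inv-Gamma(11.01, 71.51890).
E[σ²|data] = β/(α−1) = 71.51890/10.01 = 7.1447.

7.1447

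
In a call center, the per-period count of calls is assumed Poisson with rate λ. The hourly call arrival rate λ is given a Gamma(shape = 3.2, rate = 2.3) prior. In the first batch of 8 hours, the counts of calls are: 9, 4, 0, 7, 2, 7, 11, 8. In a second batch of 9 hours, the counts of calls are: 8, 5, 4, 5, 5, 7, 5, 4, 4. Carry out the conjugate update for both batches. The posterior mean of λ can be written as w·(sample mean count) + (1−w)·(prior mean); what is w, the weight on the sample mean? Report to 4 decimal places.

With a Gamma(shape α, rate β) prior, the Poisson likelihood is conjugate: the posterior is Gamma(α + ΣXᵢ, β + n).
Total number of hours: n = 8 + 9 = 17.
Posterior mean = (α₀+S)/(β₀+n) = [n/(β₀+n)]·(S/n) + [β₀/(β₀+n)]·(α₀/β₀), so only n and β₀ enter the weight.
Weight on data w = n/(β₀+n) = 17/(2.3+17) = 17/19.3 = 0.8808.

0.8808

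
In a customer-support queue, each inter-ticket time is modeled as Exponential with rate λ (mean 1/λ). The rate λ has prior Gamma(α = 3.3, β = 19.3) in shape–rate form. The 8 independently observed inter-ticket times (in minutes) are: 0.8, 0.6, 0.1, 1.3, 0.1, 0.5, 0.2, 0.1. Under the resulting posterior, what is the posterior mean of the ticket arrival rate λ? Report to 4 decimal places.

With a Gamma(shape α, rate β) prior on the exponential rate λ, the posterior after n observations with total T = Σxᵢ is Gamma(α+n, β+T).
Sum of observations T = 3.7 minutes; n = 8.
Posterior: Gamma(3.3+8, 19.3+3.7) = Gamma(11.3, 23.0).
Posterior mean of λ = α/β = 11.3/23.0 = 0.4913.

0.4913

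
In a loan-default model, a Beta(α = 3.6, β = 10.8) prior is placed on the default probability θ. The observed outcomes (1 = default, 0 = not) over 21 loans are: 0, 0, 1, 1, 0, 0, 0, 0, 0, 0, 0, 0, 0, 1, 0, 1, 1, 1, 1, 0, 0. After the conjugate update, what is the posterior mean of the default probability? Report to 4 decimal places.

The Beta prior is conjugate to a Binomial/Bernoulli likelihood; the update adds successes to α and failures to β.
Posterior: Beta(α+k, β+n−k) = Beta(3.6+7, 10.8+14) = Beta(10.6, 24.8).
Posterior mean = α/(α+β) = 10.6/35.4 = 0.2994.

0.2994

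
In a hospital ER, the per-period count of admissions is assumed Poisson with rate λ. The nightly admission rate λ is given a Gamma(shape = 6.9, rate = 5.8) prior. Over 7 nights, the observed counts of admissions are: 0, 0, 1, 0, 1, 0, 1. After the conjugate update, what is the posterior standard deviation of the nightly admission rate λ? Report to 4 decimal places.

0.2458

With a Gamma(shape α, rate β) prior, the Poisson likelihood is conjugate: the posterior is Gamma(α + ΣXᵢ, β + n).
Sum of counts S = 3 over n = 7 nights.
Posterior: Gamma(α+S, β+n) = Gamma(6.9+3, 5.8+7) = Gamma(9.9, 12.8).
SD = √α/β = √9.9/12.8 = 0.2458.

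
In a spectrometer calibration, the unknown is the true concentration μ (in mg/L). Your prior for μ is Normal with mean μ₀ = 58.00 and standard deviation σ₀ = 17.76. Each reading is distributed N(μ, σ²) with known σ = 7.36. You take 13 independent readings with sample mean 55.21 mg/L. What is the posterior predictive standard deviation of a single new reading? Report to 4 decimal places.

For Normal data with known variance σ², a Normal(μ₀, σ₀²) prior on μ is conjugate. Posterior precision = 1/σ₀² + n/σ²; posterior mean is the precision-weighted average of μ₀ and x̄.
σ₀² = 17.76² = 315.4176, σ² = 7.36² = 54.1696; σ² + n·σ₀² = 54.1696 + 13·315.4176 = 4154.5984.
Posterior precision = 1/σ₀² + n/σ² = 1/315.4176 + 13/54.1696 = (σ² + n·σ₀²)/(σ₀²σ²) = 4154.5984/(315.4176·54.1696); posterior variance σₙ² = σ₀²σ²/(σ² + n·σ₀²) = 315.4176·54.1696/4154.5984 = 4.112562.
Predictive variance for one new observation = σₙ² + σ² = 315.4176·54.1696/4154.5984 + 54.1696 = σ²·(σ₀² + 4154.5984)/4154.5984 = 54.1696·4470.016/4154.5984 = 58.282162; SD = √(54.1696·4470.016/4154.5984) = 7.6343.

7.6343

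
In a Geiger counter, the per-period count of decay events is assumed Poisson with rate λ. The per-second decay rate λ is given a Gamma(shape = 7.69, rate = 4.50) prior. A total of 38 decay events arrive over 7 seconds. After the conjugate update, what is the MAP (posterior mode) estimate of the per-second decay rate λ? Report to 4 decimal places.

3.8861

With a Gamma(shape α, rate β) prior, the Poisson likelihood is conjugate: the posterior is Gamma(α + ΣXᵢ, β + n).
Posterior: Gamma(α+S, β+n) = Gamma(7.69+38, 4.50+7) = Gamma(45.69, 11.50).
Mode of Gamma(α,β) for α≥1 is (α−1)/β = 44.69/11.50 = 3.8861.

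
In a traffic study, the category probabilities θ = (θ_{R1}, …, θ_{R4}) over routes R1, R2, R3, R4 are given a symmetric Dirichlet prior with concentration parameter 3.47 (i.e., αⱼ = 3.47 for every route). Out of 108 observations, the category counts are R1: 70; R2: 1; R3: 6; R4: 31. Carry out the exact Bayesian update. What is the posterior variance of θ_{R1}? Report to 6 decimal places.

0.001948

The Dirichlet prior is conjugate to the Multinomial likelihood: each posterior αⱼ = prior αⱼ + observed count nⱼ.
Posterior concentration: (73.47, 4.47, 9.47, 34.47), total = 121.88.
Var[θ_j] = α_j(Σα−α_j)/((Σα)²(Σα+1)) = 73.47·48.41/(121.88²·122.88) = 0.001948.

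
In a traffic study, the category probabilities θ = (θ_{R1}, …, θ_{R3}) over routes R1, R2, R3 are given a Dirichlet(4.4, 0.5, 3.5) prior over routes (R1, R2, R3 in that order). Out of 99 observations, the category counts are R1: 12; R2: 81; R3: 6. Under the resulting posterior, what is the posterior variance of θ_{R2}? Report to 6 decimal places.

The Dirichlet prior is conjugate to the Multinomial likelihood: each posterior αⱼ = prior αⱼ + observed count nⱼ.
Posterior concentration: (16.4, 81.5, 9.5), total = 107.4.
Var[θ_j] = α_j(Σα−α_j)/((Σα)²(Σα+1)) = 81.5·25.9/(107.4²·108.4) = 0.001688.

0.001688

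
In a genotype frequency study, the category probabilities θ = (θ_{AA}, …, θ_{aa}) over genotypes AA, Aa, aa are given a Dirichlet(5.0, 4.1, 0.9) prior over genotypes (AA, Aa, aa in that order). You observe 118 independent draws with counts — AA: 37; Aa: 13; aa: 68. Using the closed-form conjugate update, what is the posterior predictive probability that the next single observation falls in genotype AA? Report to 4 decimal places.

The Dirichlet prior is conjugate to the Multinomial likelihood: each posterior αⱼ = prior αⱼ + observed count nⱼ.
Posterior concentration: (42.0, 17.1, 68.9), total = 128.0.
P(next = AA | data) = α_{AA}/Σα = 0.3281.

0.3281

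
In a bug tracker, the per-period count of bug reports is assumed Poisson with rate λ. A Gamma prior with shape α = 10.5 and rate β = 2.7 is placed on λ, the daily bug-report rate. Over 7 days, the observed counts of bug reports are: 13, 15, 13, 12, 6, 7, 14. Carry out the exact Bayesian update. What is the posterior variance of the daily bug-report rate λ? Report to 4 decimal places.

0.9618

With a Gamma(shape α, rate β) prior, the Poisson likelihood is conjugate: the posterior is Gamma(α + ΣXᵢ, β + n).
Sum of counts S = 80 over n = 7 days.
Posterior: Gamma(α+S, β+n) = Gamma(10.5+80, 2.7+7) = Gamma(90.5, 9.7).
Var = α/β² = 90.5/9.7² = 0.9618.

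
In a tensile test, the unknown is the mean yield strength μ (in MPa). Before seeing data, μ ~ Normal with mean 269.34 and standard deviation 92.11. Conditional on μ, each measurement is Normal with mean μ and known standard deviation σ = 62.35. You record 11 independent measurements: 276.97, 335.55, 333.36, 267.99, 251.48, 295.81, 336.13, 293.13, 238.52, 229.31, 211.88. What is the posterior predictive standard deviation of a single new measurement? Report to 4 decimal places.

For Normal data with known variance σ², a Normal(μ₀, σ₀²) prior on μ is conjugate. Posterior precision = 1/σ₀² + n/σ²; posterior mean is the precision-weighted average of μ₀ and x̄.
σ₀² = 92.11² = 8484.2521, σ² = 62.35² = 3887.5225; σ² + n·σ₀² = 3887.5225 + 11·8484.2521 = 97214.2956.
Posterior precision = 1/σ₀² + n/σ² = 1/8484.2521 + 11/3887.5225 = (σ² + n·σ₀²)/(σ₀²σ²) = 97214.2956/(8484.2521·3887.5225); posterior variance σₙ² = σ₀²σ²/(σ² + n·σ₀²) = 8484.2521·3887.5225/97214.2956 = 339.278506.
Predictive variance for one new observation = σₙ² + σ² = 8484.2521·3887.5225/97214.2956 + 3887.5225 = σ²·(σ₀² + 97214.2956)/97214.2956 = 3887.5225·105698.5477/97214.2956 = 4226.801006; SD = √(3887.5225·105698.5477/97214.2956) = 65.0139.

65.0139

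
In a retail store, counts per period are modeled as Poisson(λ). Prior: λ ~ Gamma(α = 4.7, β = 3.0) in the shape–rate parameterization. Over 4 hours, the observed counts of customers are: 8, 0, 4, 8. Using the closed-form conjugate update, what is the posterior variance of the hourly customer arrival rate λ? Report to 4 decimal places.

0.5041

With a Gamma(shape α, rate β) prior, the Poisson likelihood is conjugate: the posterior is Gamma(α + ΣXᵢ, β + n).
Sum of counts S = 20 over n = 4 hours.
Posterior: Gamma(α+S, β+n) = Gamma(4.7+20, 3.0+4) = Gamma(24.7, 7.0).
Var = α/β² = 24.7/7.0² = 0.5041.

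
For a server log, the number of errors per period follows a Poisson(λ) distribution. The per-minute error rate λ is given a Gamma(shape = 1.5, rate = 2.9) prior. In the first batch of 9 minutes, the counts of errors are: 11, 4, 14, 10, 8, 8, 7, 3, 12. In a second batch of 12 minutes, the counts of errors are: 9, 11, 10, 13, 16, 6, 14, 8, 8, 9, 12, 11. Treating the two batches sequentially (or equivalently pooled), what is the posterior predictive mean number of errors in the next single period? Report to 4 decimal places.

With a Gamma(shape α, rate β) prior, the Poisson likelihood is conjugate: the posterior is Gamma(α + ΣXᵢ, β + n).
Batch 1: sum of counts S = 77 over n = 9 minutes.
After batch 1: Gamma(α+S, β+n) = Gamma(1.5+77, 2.9+9) = Gamma(78.5, 11.9).
Batch 2: sum of counts S = 127 over n = 12 minutes.
After batch 2: Gamma(α+S, β+n) = Gamma(78.5+127, 11.9+12) = Gamma(205.5, 23.9).
The predictive distribution for one future period is NegBinom with mean α/β = 8.5983.

8.5983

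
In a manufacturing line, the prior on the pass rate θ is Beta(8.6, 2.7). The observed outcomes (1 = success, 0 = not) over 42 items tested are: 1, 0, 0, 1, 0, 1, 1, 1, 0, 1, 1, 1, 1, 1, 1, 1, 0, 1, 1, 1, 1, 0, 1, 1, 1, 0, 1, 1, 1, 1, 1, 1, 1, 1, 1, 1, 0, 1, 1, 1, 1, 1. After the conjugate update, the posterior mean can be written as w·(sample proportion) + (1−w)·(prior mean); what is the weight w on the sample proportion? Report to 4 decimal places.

0.7880

The Beta prior is conjugate to a Binomial/Bernoulli likelihood; the update adds successes to α and failures to β.
Posterior mean = (α₀+k)/(α₀+β₀+n) = [n/(α₀+β₀+n)]·(k/n) + [(α₀+β₀)/(α₀+β₀+n)]·α₀/(α₀+β₀), so only n and the prior enter the weight.
The weight on the data is w = n/(α₀+β₀+n) = 42/(8.6+2.7+42) = 42/53.3 = 0.7880.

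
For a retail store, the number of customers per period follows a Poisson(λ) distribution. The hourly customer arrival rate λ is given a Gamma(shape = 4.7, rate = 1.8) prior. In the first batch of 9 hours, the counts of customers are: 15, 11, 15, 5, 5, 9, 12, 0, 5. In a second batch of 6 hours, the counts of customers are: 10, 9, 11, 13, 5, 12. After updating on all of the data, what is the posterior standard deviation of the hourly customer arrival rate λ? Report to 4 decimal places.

With a Gamma(shape α, rate β) prior, the Poisson likelihood is conjugate: the posterior is Gamma(α + ΣXᵢ, β + n).
Batch 1: sum of counts S = 77 over n = 9 hours.
After batch 1: Gamma(α+S, β+n) = Gamma(4.7+77, 1.8+9) = Gamma(81.7, 10.8).
Batch 2: sum of counts S = 60 over n = 6 hours.
After batch 2: Gamma(α+S, β+n) = Gamma(81.7+60, 10.8+6) = Gamma(141.7, 16.8).
SD = √α/β = √141.7/16.8 = 0.7086.

0.7086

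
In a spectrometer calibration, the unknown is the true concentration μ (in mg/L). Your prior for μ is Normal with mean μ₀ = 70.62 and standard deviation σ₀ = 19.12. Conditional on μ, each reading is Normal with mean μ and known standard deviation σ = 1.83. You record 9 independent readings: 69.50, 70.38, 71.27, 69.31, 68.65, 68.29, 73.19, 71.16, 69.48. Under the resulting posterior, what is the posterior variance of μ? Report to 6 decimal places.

For Normal data with known variance σ², a Normal(μ₀, σ₀²) prior on μ is conjugate. Posterior precision = 1/σ₀² + n/σ²; posterior mean is the precision-weighted average of μ₀ and x̄.
σ₀² = 19.12² = 365.5744, σ² = 1.83² = 3.3489; σ² + n·σ₀² = 3.3489 + 9·365.5744 = 3293.5185.
Posterior precision = 1/σ₀² + n/σ² = 1/365.5744 + 9/3.3489 = (σ² + n·σ₀²)/(σ₀²σ²) = 3293.5185/(365.5744·3.3489); posterior variance σₙ² = σ₀²σ²/(σ² + n·σ₀²) = 365.5744·3.3489/3293.5185 = 0.371722.

0.371722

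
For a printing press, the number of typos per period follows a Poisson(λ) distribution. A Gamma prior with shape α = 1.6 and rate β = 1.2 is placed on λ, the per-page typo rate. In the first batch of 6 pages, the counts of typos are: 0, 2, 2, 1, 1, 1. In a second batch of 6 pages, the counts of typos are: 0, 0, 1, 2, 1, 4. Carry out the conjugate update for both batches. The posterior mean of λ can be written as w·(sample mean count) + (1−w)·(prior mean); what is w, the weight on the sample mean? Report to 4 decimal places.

0.9091

With a Gamma(shape α, rate β) prior, the Poisson likelihood is conjugate: the posterior is Gamma(α + ΣXᵢ, β + n).
Total number of pages: n = 6 + 6 = 12.
Posterior mean = (α₀+S)/(β₀+n) = [n/(β₀+n)]·(S/n) + [β₀/(β₀+n)]·(α₀/β₀), so only n and β₀ enter the weight.
Weight on data w = n/(β₀+n) = 12/(1.2+12) = 12/13.2 = 0.9091.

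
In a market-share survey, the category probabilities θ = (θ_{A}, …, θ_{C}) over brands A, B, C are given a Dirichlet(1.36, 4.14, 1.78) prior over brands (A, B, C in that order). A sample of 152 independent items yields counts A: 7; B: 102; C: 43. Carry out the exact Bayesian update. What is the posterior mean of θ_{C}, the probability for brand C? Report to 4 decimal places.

0.2811

The Dirichlet prior is conjugate to the Multinomial likelihood: each posterior αⱼ = prior αⱼ + observed count nⱼ.
Posterior concentration: (8.36, 106.14, 44.78), total = 159.28.
E[θ_{C}|data] = α_{C}/Σα = 44.78/159.28 = 0.2811.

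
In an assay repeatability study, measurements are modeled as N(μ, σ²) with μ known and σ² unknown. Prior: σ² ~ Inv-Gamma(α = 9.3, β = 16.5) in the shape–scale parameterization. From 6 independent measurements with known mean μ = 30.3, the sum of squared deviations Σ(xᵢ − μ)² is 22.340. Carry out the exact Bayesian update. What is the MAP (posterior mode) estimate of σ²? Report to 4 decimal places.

2.0805

With known mean μ and an Inverse-Gamma(α, β) prior on σ², the Normal likelihood is conjugate: posterior is Inv-Gamma(α + n/2, β + Σ(xᵢ−μ)²/2).
Posterior: Inv-Gamma(9.3 + 6/2, 16.5 + 22.340/2) = Inv-Gamma(12.30, 27.6700).
Mode = β/(α+1) = 27.6700/13.30 = 2.0805.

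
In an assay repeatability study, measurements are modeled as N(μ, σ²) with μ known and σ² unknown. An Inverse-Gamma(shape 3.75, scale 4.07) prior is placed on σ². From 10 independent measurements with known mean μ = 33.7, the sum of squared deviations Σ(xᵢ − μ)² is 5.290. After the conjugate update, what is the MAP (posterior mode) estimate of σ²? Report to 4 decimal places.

With known mean μ and an Inverse-Gamma(α, β) prior on σ², the Normal likelihood is conjugate: posterior is Inv-Gamma(α + n/2, β + Σ(xᵢ−μ)²/2).
Posterior: Inv-Gamma(3.75 + 10/2, 4.07 + 5.290/2) = Inv-Gamma(8.75, 6.7150).
Mode = β/(α+1) = 6.7150/9.75 = 0.6887.

0.6887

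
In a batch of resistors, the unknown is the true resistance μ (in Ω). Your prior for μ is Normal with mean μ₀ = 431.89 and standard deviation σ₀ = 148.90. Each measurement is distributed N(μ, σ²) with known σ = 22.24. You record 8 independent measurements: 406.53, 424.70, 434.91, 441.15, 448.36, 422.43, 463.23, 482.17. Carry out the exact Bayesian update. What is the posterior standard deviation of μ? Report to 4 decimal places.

For Normal data with known variance σ², a Normal(μ₀, σ₀²) prior on μ is conjugate. Posterior precision = 1/σ₀² + n/σ²; posterior mean is the precision-weighted average of μ₀ and x̄.
σ₀² = 148.90² = 22171.21, σ² = 22.24² = 494.6176; σ² + n·σ₀² = 494.6176 + 8·22171.21 = 177864.2976.
Posterior precision = 1/σ₀² + n/σ² = 1/22171.21 + 8/494.6176 = (σ² + n·σ₀²)/(σ₀²σ²) = 177864.2976/(22171.21·494.6176); posterior variance σₙ² = σ₀²σ²/(σ² + n·σ₀²) = 22171.21·494.6176/177864.2976 = 61.655267.
Posterior SD = √σₙ² = √(22171.21·494.6176/177864.2976) = 7.8521.

7.8521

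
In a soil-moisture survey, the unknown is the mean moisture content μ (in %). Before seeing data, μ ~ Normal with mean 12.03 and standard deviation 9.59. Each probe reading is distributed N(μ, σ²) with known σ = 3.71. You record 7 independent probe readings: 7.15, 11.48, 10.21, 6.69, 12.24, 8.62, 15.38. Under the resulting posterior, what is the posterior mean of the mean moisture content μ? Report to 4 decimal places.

10.2901

For Normal data with known variance σ², a Normal(μ₀, σ₀²) prior on μ is conjugate. Posterior precision = 1/σ₀² + n/σ²; posterior mean is the precision-weighted average of μ₀ and x̄.
Σxᵢ = 7.15 + 11.48 + 10.21 + 6.69 + 12.24 + 8.62 + 15.38 = 71.77, so n·x̄ = 71.77.
σ₀² = 9.59² = 91.9681, σ² = 3.71² = 13.7641; σ² + n·σ₀² = 13.7641 + 7·91.9681 = 657.5408.
Posterior mean = (μ₀/σ₀² + n·x̄/σ²)/(1/σ₀² + n/σ²) = (σ²·μ₀ + σ₀²·n·x̄)/(σ² + n·σ₀²) = (13.7641·12.03 + 91.9681·71.77)/657.5408 = 6766.13266/657.5408 = 10.2901.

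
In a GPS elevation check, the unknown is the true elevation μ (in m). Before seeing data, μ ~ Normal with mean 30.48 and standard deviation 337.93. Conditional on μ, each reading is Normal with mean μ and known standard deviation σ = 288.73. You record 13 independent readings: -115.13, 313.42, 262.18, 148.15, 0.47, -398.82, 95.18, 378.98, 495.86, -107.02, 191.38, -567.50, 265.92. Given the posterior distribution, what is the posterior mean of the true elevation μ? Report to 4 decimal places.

For Normal data with known variance σ², a Normal(μ₀, σ₀²) prior on μ is conjugate. Posterior precision = 1/σ₀² + n/σ²; posterior mean is the precision-weighted average of μ₀ and x̄.
Σxᵢ = (-115.13) + 313.42 + 262.18 + 148.15 + 0.47 + (-398.82) + 95.18 + 378.98 + 495.86 + (-107.02) + 191.38 + (-567.50) + 265.92 = 963.07, so n·x̄ = 963.07.
σ₀² = 337.93² = 114196.6849, σ² = 288.73² = 83365.0129; σ² + n·σ₀² = 83365.0129 + 13·114196.6849 = 1567921.9166.
Posterior mean = (μ₀/σ₀² + n·x̄/σ²)/(1/σ₀² + n/σ²) = (σ²·μ₀ + σ₀²·n·x̄)/(σ² + n·σ₀²) = (83365.0129·30.48 + 114196.6849·963.07)/1567921.9166 = 112520366.919835/1567921.9166 = 71.7640.

71.7640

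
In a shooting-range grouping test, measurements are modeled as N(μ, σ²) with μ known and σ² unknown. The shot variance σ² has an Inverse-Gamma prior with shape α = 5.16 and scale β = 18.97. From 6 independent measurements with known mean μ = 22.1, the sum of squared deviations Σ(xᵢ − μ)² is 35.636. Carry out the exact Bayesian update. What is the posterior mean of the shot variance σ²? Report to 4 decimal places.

With known mean μ and an Inverse-Gamma(α, β) prior on σ², the Normal likelihood is conjugate: posterior is Inv-Gamma(α + n/2, β + Σ(xᵢ−μ)²/2).
Posterior: Inv-Gamma(5.16 + 6/2, 18.97 + 35.636/2) = Inv-Gamma(8.16, 36.7880).
E[σ²|data] = β/(α−1) = 36.7880/7.16 = 5.1380.

5.1380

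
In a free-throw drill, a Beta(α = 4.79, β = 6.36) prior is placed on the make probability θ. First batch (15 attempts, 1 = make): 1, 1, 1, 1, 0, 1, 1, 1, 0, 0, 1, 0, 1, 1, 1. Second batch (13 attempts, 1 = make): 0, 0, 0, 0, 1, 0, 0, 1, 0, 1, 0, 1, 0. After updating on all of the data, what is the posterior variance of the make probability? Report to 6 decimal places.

The Beta prior is conjugate to a Binomial/Bernoulli likelihood; the update adds successes to α and failures to β.
After batch 1: Beta(4.79+11, 6.36+4) = Beta(15.79, 10.36).
After batch 2: Beta(15.79+4, 10.36+9) = Beta(19.79, 19.36).
Var = αβ/((α+β)²(α+β+1)) = 19.79·19.36/(39.15²·40.15) = 0.006226.

0.006226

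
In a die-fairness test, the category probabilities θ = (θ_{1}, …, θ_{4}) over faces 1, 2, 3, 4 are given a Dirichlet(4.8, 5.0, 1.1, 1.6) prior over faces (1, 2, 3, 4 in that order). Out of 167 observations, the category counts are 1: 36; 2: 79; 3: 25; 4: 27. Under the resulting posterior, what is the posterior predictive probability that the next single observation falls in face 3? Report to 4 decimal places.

0.1454

The Dirichlet prior is conjugate to the Multinomial likelihood: each posterior αⱼ = prior αⱼ + observed count nⱼ.
Posterior concentration: (40.8, 84.0, 26.1, 28.6), total = 179.5.
P(next = 3 | data) = α_{3}/Σα = 0.1454.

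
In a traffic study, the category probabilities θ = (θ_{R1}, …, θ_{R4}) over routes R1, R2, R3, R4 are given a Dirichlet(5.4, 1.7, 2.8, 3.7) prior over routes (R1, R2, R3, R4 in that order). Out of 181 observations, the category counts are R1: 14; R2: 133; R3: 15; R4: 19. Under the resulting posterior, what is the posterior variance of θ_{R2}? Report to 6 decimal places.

0.001089

The Dirichlet prior is conjugate to the Multinomial likelihood: each posterior αⱼ = prior αⱼ + observed count nⱼ.
Posterior concentration: (19.4, 134.7, 17.8, 22.7), total = 194.6.
Var[θ_j] = α_j(Σα−α_j)/((Σα)²(Σα+1)) = 134.7·59.9/(194.6²·195.6) = 0.001089.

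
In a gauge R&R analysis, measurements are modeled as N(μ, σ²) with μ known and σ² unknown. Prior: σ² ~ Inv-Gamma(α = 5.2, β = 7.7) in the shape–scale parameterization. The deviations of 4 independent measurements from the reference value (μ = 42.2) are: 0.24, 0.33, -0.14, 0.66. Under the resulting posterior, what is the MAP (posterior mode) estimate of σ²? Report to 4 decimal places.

With known mean μ and an Inverse-Gamma(α, β) prior on σ², the Normal likelihood is conjugate: posterior is Inv-Gamma(α + n/2, β + Σ(xᵢ−μ)²/2).
Σ(xᵢ−μ)² = (0.24)² + (0.33)² + (-0.14)² + (0.66)² = 0.6217.
Posterior: Inv-Gamma(5.2 + 4/2, 7.7 + 0.6217/2) = Inv-Gamma(7.20, 8.01085).
Mode = β/(α+1) = 8.01085/8.20 = 0.9769.

0.9769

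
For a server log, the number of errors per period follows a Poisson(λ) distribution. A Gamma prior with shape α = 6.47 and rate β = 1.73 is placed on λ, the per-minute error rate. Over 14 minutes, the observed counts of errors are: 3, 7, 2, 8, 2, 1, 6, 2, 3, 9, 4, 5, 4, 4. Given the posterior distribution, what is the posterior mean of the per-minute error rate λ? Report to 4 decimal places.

4.2257

With a Gamma(shape α, rate β) prior, the Poisson likelihood is conjugate: the posterior is Gamma(α + ΣXᵢ, β + n).
Sum of counts S = 60 over n = 14 minutes.
Posterior: Gamma(α+S, β+n) = Gamma(6.47+60, 1.73+14) = Gamma(66.47, 15.73).
Posterior mean = α/β = 66.47/15.73 = 4.2257.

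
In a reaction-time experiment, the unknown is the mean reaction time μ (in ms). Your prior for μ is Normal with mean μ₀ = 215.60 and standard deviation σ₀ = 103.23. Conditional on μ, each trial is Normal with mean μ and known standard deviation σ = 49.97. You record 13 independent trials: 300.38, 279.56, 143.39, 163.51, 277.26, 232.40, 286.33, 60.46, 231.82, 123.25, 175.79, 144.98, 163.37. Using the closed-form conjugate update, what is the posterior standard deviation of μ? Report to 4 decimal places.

13.7359

For Normal data with known variance σ², a Normal(μ₀, σ₀²) prior on μ is conjugate. Posterior precision = 1/σ₀² + n/σ²; posterior mean is the precision-weighted average of μ₀ and x̄.
σ₀² = 103.23² = 10656.4329, σ² = 49.97² = 2497.0009; σ² + n·σ₀² = 2497.0009 + 13·10656.4329 = 141030.6286.
Posterior precision = 1/σ₀² + n/σ² = 1/10656.4329 + 13/2497.0009 = (σ² + n·σ₀²)/(σ₀²σ²) = 141030.6286/(10656.4329·2497.0009); posterior variance σₙ² = σ₀²σ²/(σ² + n·σ₀²) = 10656.4329·2497.0009/141030.6286 = 188.676196.
Posterior SD = √σₙ² = √(10656.4329·2497.0009/141030.6286) = 13.7359.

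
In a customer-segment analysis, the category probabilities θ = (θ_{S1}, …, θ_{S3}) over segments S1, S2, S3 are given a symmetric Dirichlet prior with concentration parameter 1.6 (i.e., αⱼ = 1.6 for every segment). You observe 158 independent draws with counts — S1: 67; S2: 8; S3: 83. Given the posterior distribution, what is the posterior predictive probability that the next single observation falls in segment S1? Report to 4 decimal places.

0.4214

The Dirichlet prior is conjugate to the Multinomial likelihood: each posterior αⱼ = prior αⱼ + observed count nⱼ.
Posterior concentration: (68.6, 9.6, 84.6), total = 162.8.
P(next = S1 | data) = α_{S1}/Σα = 0.4214.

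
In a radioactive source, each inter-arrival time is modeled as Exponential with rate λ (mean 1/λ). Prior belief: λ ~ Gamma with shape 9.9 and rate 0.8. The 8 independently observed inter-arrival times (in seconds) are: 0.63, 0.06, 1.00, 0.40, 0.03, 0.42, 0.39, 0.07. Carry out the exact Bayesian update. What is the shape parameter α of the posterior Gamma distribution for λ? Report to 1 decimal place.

With a Gamma(shape α, rate β) prior on the exponential rate λ, the posterior after n observations with total T = Σxᵢ is Gamma(α+n, β+T).
Sum of observations T = 3.00 seconds; n = 8.
Posterior: Gamma(9.9+8, 0.8+3.00) = Gamma(17.9, 3.80).
Posterior α = 17.9.

17.9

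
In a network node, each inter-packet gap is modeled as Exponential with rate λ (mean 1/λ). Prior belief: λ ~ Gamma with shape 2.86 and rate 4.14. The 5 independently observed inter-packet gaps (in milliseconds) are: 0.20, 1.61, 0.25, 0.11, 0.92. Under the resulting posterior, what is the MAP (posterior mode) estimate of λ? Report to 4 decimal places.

0.9488

With a Gamma(shape α, rate β) prior on the exponential rate λ, the posterior after n observations with total T = Σxᵢ is Gamma(α+n, β+T).
Sum of observations T = 3.09 milliseconds; n = 5.
Posterior: Gamma(2.86+5, 4.14+3.09) = Gamma(7.86, 7.23).
Mode = (α−1)/β = 0.9488.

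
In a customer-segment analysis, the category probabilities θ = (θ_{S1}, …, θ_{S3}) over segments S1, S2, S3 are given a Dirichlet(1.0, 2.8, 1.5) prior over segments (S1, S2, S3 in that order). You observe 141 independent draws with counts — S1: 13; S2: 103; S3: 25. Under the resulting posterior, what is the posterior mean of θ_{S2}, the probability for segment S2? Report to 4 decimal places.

0.7232

The Dirichlet prior is conjugate to the Multinomial likelihood: each posterior αⱼ = prior αⱼ + observed count nⱼ.
Posterior concentration: (14.0, 105.8, 26.5), total = 146.3.
E[θ_{S2}|data] = α_{S2}/Σα = 105.8/146.3 = 0.7232.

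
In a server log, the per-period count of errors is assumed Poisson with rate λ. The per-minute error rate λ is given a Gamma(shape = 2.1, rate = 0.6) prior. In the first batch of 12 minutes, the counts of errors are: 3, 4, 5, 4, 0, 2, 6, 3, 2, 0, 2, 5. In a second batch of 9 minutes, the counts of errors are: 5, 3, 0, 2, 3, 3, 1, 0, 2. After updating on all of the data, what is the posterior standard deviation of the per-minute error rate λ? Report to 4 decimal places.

0.3498

With a Gamma(shape α, rate β) prior, the Poisson likelihood is conjugate: the posterior is Gamma(α + ΣXᵢ, β + n).
Batch 1: sum of counts S = 36 over n = 12 minutes.
After batch 1: Gamma(α+S, β+n) = Gamma(2.1+36, 0.6+12) = Gamma(38.1, 12.6).
Batch 2: sum of counts S = 19 over n = 9 minutes.
After batch 2: Gamma(α+S, β+n) = Gamma(38.1+19, 12.6+9) = Gamma(57.1, 21.6).
SD = √α/β = √57.1/21.6 = 0.3498.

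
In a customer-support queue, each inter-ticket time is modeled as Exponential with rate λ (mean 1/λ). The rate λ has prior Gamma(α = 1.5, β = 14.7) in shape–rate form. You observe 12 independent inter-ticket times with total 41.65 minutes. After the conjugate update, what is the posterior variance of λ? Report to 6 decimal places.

With a Gamma(shape α, rate β) prior on the exponential rate λ, the posterior after n observations with total T = Σxᵢ is Gamma(α+n, β+T).
Posterior: Gamma(1.5+12, 14.7+41.65) = Gamma(13.5, 56.35).
Var = α/β² = 0.004252.

0.004252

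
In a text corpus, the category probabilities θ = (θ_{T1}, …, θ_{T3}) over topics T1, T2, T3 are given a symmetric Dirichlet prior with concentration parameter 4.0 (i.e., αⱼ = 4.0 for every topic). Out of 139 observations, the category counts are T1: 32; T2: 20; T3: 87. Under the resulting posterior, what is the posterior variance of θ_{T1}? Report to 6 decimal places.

0.001195

The Dirichlet prior is conjugate to the Multinomial likelihood: each posterior αⱼ = prior αⱼ + observed count nⱼ.
Posterior concentration: (36.0, 24.0, 91.0), total = 151.0.
Var[θ_j] = α_j(Σα−α_j)/((Σα)²(Σα+1)) = 36.0·115.0/(151.0²·152.0) = 0.001195.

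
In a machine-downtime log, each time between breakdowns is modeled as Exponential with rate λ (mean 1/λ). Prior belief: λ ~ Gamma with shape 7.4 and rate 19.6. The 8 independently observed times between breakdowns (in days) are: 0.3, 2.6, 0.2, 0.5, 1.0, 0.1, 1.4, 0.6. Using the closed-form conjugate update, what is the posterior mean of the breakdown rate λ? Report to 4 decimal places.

With a Gamma(shape α, rate β) prior on the exponential rate λ, the posterior after n observations with total T = Σxᵢ is Gamma(α+n, β+T).
Sum of observations T = 6.7 days; n = 8.
Posterior: Gamma(7.4+8, 19.6+6.7) = Gamma(15.4, 26.3).
Posterior mean of λ = α/β = 15.4/26.3 = 0.5856.

0.5856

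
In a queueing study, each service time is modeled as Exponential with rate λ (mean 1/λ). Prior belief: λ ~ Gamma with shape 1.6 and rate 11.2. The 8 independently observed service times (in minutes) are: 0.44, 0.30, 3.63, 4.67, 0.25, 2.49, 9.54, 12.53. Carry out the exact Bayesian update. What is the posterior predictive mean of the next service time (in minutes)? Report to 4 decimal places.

5.2384

With a Gamma(shape α, rate β) prior on the exponential rate λ, the posterior after n observations with total T = Σxᵢ is Gamma(α+n, β+T).
Sum of observations T = 33.85 minutes; n = 8.
Posterior: Gamma(1.6+8, 11.2+33.85) = Gamma(9.6, 45.05).
The predictive distribution for the next observation is Lomax; its mean is β/(α−1) = 45.05/8.6 = 5.2384.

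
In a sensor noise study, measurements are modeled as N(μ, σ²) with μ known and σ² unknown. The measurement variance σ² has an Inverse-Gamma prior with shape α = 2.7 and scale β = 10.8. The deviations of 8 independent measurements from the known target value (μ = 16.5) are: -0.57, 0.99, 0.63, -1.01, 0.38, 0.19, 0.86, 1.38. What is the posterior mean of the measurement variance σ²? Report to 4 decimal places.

2.3813

With known mean μ and an Inverse-Gamma(α, β) prior on σ², the Normal likelihood is conjugate: posterior is Inv-Gamma(α + n/2, β + Σ(xᵢ−μ)²/2).
Σ(xᵢ−μ)² = (-0.57)² + (0.99)² + (0.63)² + (-1.01)² + (0.38)² + (0.19)² + (0.86)² + (1.38)² = 5.5465.
Posterior: Inv-Gamma(2.7 + 8/2, 10.8 + 5.5465/2) = Inv-Gamma(6.70, 13.57325).
E[σ²|data] = β/(α−1) = 13.57325/5.70 = 2.3813.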